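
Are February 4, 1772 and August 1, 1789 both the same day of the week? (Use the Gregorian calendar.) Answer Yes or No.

No

From Feb 4, 1772 to Aug 1, 1789 is 6388 days.
6388 mod 7 = 4, so they are different weekdays.
(Feb 4, 1772 is a Tuesday; Aug 1, 1789 is a Saturday.)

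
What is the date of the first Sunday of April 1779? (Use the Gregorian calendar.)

April 1, 1779 is a Thursday.
The first Sunday is therefore April 4 (3 days later).

April 4, 1779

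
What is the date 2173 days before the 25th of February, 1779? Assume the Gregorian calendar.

−365 (one year) → Feb 25, 1778 (1808 left).
−365 (one year) → Feb 25, 1777 (1443 left).
−366 (one year; includes Feb 29, 1776) → Feb 25, 1776 (1077 left).
−365 (one year) → Feb 25, 1775 (712 left).
−365 (one year) → Feb 25, 1774 (347 left).
−25 → Jan 31, 1774 (end of Jan, 31 days; 322 left).
−31 → Dec 31, 1773 (end of Dec, 31 days; 291 left).
−31 → Nov 30, 1773 (end of Nov, 30 days; 260 left).
−30 → Oct 31, 1773 (end of Oct, 31 days; 230 left).
−31 → Sep 30, 1773 (end of Sep, 30 days; 199 left).
−30 → Aug 31, 1773 (end of Aug, 31 days; 169 left).
−31 → Jul 31, 1773 (end of Jul, 31 days; 138 left).
−31 → Jun 30, 1773 (end of Jun, 30 days; 107 left).
−30 → May 31, 1773 (end of May, 31 days; 77 left).
−31 → Apr 30, 1773 (end of Apr, 30 days; 46 left).
−30 → Mar 31, 1773 (end of Mar, 31 days; 16 left).
−16 → Mar 15, 1773.

March 15, 1773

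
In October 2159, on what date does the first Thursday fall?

October 4, 2159

October 1, 2159 is a Monday.
The first Thursday is therefore October 4 (3 days later).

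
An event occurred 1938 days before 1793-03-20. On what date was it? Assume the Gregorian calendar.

November 29, 1787

−365 (one year) → Mar 20, 1792 (1573 left).
−366 (one year; includes Feb 29, 1792) → Mar 20, 1791 (1207 left).
−365 (one year) → Mar 20, 1790 (842 left).
−365 (one year) → Mar 20, 1789 (477 left).
−365 (one year) → Mar 20, 1788 (112 left).
−20 → Feb 29, 1788 (end of Feb, 29 days; 92 left).
−29 → Jan 31, 1788 (end of Jan, 31 days; 63 left).
−31 → Dec 31, 1787 (end of Dec, 31 days; 32 left).
−31 → Nov 30, 1787 (end of Nov, 30 days; 1 left).
−1 → Nov 29, 1787.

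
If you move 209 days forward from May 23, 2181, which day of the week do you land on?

Tuesday

May 23, 2181 is a Wednesday.
209 mod 7 = 6, so 209 days after a Wednesday is Wednesday + 6 = Tuesday.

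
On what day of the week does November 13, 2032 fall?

Doomsday rule: the anchor day for the 2000s is Tuesday. For year 32: 32÷12 = 2 r 8, and 8÷4 = 2, so 2+8+2 = 12.
Tuesday + 12 ≡ Sunday — that's 2032's doomsday.
In November the doomsday date is Nov 7.
Nov 13 is 6 days after Nov 7; 6 mod 7 = 6, so Sunday + 6 = Saturday.

Saturday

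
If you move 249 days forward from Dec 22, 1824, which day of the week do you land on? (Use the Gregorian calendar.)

First find the weekday of Dec 22, 1824. Doomsday rule: the anchor day for the 1800s is Friday. For year 24: 24÷12 = 2 r 0, and 0÷4 = 0, so 2+0+0 = 2.
Friday + 2 ≡ Sunday — that's 1824's doomsday.
In December the doomsday date is Dec 12.
Dec 22 is 10 days after Dec 12; 10 mod 7 = 3, so Sunday + 3 = Wednesday.
249 mod 7 = 4, so 249 days after a Wednesday is Wednesday + 4 = Sunday.

Sunday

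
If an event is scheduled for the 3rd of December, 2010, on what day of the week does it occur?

Friday

Doomsday rule: the anchor day for the 2000s is Tuesday. For year 10: 10÷12 = 0 r 10, and 10÷4 = 2, so 0+10+2 = 12.
Tuesday + 12 ≡ Sunday — that's 2010's doomsday.
In December the doomsday date is Dec 12.
Dec 3 is 9 days before Dec 12; 9 mod 7 = 2, so Sunday − 2 = Friday.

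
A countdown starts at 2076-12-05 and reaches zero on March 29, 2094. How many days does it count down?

Dec 5, 2076 → Dec 5, 2077: 365 days.
Dec 5, 2077 → Dec 5, 2078: 365 days.
Dec 5, 2078 → Dec 5, 2079: 365 days.
Dec 5, 2079 → Dec 5, 2080: 366 days (Feb 29, 2080 is in that span).
Dec 5, 2080 → Dec 5, 2081: 365 days.
Dec 5, 2081 → Dec 5, 2082: 365 days.
Dec 5, 2082 → Dec 5, 2083: 365 days.
Dec 5, 2083 → Dec 5, 2084: 366 days (Feb 29, 2084 is in that span).
Dec 5, 2084 → Dec 5, 2085: 365 days.
Dec 5, 2085 → Dec 5, 2086: 365 days.
Dec 5, 2086 → Dec 5, 2087: 365 days.
Dec 5, 2087 → Dec 5, 2088: 366 days (Feb 29, 2088 is in that span).
Dec 5, 2088 → Dec 5, 2089: 365 days.
Dec 5, 2089 → Dec 5, 2090: 365 days.
Dec 5, 2090 → Dec 5, 2091: 365 days.
Dec 5, 2091 → Dec 5, 2092: 366 days (Feb 29, 2092 is in that span).
Dec 5, 2092 → Dec 5, 2093: 365 days.
Dec 5, 2093 → Jan 5, 2094: 31 days (December has 31).
Jan 5, 2094 → Feb 5, 2094: 31 days (January has 31).
Feb 5, 2094 → Mar 5, 2094: 28 days (February has 28).
Mar 5, 2094 → Mar 29, 2094: 24 days.
Total: 6323 days.

6323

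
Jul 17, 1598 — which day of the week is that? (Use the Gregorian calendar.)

Friday

Doomsday rule: the anchor day for the 1500s is Wednesday. For year 98: 98÷12 = 8 r 2, and 2÷4 = 0, so 8+2+0 = 10.
Wednesday + 10 ≡ Saturday — that's 1598's doomsday.
In July the doomsday date is Jul 11.
Jul 17 is 6 days after Jul 11; 6 mod 7 = 6, so Saturday + 6 = Friday.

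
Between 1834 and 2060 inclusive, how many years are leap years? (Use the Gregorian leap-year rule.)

56

Multiples of 4 in [1834,2060]: 57.
Of those, multiples of 100: 2 (not leap unless ÷400).
Multiples of 400: 1.
Leap years = 57 − 2 + 1 = 56.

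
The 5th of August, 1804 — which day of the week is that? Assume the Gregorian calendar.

Doomsday rule: the anchor day for the 1800s is Friday. For year 04: 4÷12 = 0 r 4, and 4÷4 = 1, so 0+4+1 = 5.
Friday + 5 ≡ Wednesday — that's 1804's doomsday.
In August the doomsday date is Aug 8.
Aug 5 is 3 days before Aug 8; 3 mod 7 = 3, so Wednesday − 3 = Sunday.

Sunday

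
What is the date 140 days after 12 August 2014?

December 30, 2014

Aug has 31 days: +20 → Sep 1, 2014 (120 left).
Sep has 30 days: +30 → Oct 1, 2014 (90 left).
Oct has 31 days: +31 → Nov 1, 2014 (59 left).
Nov has 30 days: +30 → Dec 1, 2014 (29 left).
+29 → Dec 30, 2014.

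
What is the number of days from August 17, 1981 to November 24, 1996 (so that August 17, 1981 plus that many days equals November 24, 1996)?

Aug 17, 1981 → Aug 17, 1982: 365 days.
Aug 17, 1982 → Aug 17, 1983: 365 days.
Aug 17, 1983 → Aug 17, 1984: 366 days (Feb 29, 1984 is in that span).
Aug 17, 1984 → Aug 17, 1985: 365 days.
Aug 17, 1985 → Aug 17, 1986: 365 days.
Aug 17, 1986 → Aug 17, 1987: 365 days.
Aug 17, 1987 → Aug 17, 1988: 366 days (Feb 29, 1988 is in that span).
Aug 17, 1988 → Aug 17, 1989: 365 days.
Aug 17, 1989 → Aug 17, 1990: 365 days.
Aug 17, 1990 → Aug 17, 1991: 365 days.
Aug 17, 1991 → Aug 17, 1992: 366 days (Feb 29, 1992 is in that span).
Aug 17, 1992 → Aug 17, 1993: 365 days.
Aug 17, 1993 → Aug 17, 1994: 365 days.
Aug 17, 1994 → Aug 17, 1995: 365 days.
Aug 17, 1995 → Aug 17, 1996: 366 days (Feb 29, 1996 is in that span).
Aug 17, 1996 → Sep 17, 1996: 31 days (August has 31).
Sep 17, 1996 → Oct 17, 1996: 30 days (September has 30).
Oct 17, 1996 → Nov 17, 1996: 31 days (October has 31).
Nov 17, 1996 → Nov 24, 1996: 7 days.
Total: 5578 days.

5578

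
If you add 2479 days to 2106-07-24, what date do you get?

+365 (one year) → Jul 24, 2107 (2114 left).
+366 (one year; includes Feb 29, 2108) → Jul 24, 2108 (1748 left).
+365 (one year) → Jul 24, 2109 (1383 left).
+365 (one year) → Jul 24, 2110 (1018 left).
+365 (one year) → Jul 24, 2111 (653 left).
+366 (one year; includes Feb 29, 2112) → Jul 24, 2112 (287 left).
Jul has 31 days: +8 → Aug 1, 2112 (279 left).
Aug has 31 days: +31 → Sep 1, 2112 (248 left).
Sep has 30 days: +30 → Oct 1, 2112 (218 left).
Oct has 31 days: +31 → Nov 1, 2112 (187 left).
Nov has 30 days: +30 → Dec 1, 2112 (157 left).
Dec has 31 days: +31 → Jan 1, 2113 (126 left).
Jan has 31 days: +31 → Feb 1, 2113 (95 left).
Feb has 28 days: +28 → Mar 1, 2113 (67 left).
Mar has 31 days: +31 → Apr 1, 2113 (36 left).
Apr has 30 days: +30 → May 1, 2113 (6 left).
+6 → May 7, 2113.

May 7, 2113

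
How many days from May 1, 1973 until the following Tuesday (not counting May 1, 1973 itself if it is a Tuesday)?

7

May 1, 1973 is a Tuesday.
From Tuesday to the next Tuesday is 7 days.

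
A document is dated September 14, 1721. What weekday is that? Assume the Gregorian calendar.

Sunday

Doomsday rule: the anchor day for the 1700s is Sunday. For year 21: 21÷12 = 1 r 9, and 9÷4 = 2, so 1+9+2 = 12.
Sunday + 12 ≡ Friday — that's 1721's doomsday.
In September the doomsday date is Sep 5.
Sep 14 is 9 days after Sep 5; 9 mod 7 = 2, so Friday + 2 = Sunday.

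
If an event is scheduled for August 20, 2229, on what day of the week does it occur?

Thursday

Doomsday rule: the anchor day for the 2200s is Friday. For year 29: 29÷12 = 2 r 5, and 5÷4 = 1, so 2+5+1 = 8.
Friday + 8 ≡ Saturday — that's 2229's doomsday.
In August the doomsday date is Aug 8.
Aug 20 is 12 days after Aug 8; 12 mod 7 = 5, so Saturday + 5 = Thursday.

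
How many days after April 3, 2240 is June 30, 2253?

4836

Apr 3, 2240 → Apr 3, 2241: 365 days.
Apr 3, 2241 → Apr 3, 2242: 365 days.
Apr 3, 2242 → Apr 3, 2243: 365 days.
Apr 3, 2243 → Apr 3, 2244: 366 days (Feb 29, 2244 is in that span).
Apr 3, 2244 → Apr 3, 2245: 365 days.
Apr 3, 2245 → Apr 3, 2246: 365 days.
Apr 3, 2246 → Apr 3, 2247: 365 days.
Apr 3, 2247 → Apr 3, 2248: 366 days (Feb 29, 2248 is in that span).
Apr 3, 2248 → Apr 3, 2249: 365 days.
Apr 3, 2249 → Apr 3, 2250: 365 days.
Apr 3, 2250 → Apr 3, 2251: 365 days.
Apr 3, 2251 → Apr 3, 2252: 366 days (Feb 29, 2252 is in that span).
Apr 3, 2252 → Apr 3, 2253: 365 days.
Apr 3, 2253 → May 3, 2253: 30 days (April has 30).
May 3, 2253 → Jun 3, 2253: 31 days (May has 31).
Jun 3, 2253 → Jun 30, 2253: 27 days.
Total: 4836 days.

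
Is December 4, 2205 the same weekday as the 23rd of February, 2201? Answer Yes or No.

No

From Feb 23, 2201 to Dec 4, 2205 is 1745 days.
1745 mod 7 = 2, so they are different weekdays.
(Feb 23, 2201 is a Monday; Dec 4, 2205 is a Wednesday.)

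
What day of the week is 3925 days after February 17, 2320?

Feb 17, 2320 is a Tuesday.
3925 mod 7 = 5, so 3925 days after a Tuesday is Tuesday + 5 = Sunday.

Sunday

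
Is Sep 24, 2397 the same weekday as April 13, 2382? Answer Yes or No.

No

From Apr 13, 2382 to Sep 24, 2397 is 5643 days.
5643 mod 7 = 1, so they are different weekdays.
(Apr 13, 2382 is a Tuesday; Sep 24, 2397 is a Wednesday.)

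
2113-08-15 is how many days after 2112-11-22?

Nov 22, 2112 → Dec 22, 2112: 30 days (November has 30).
Dec 22, 2112 → Jan 22, 2113: 31 days (December has 31).
Jan 22, 2113 → Feb 22, 2113: 31 days (January has 31).
Feb 22, 2113 → Mar 22, 2113: 28 days (February has 28).
Mar 22, 2113 → Apr 22, 2113: 31 days (March has 31).
Apr 22, 2113 → May 22, 2113: 30 days (April has 30).
May 22, 2113 → Jun 22, 2113: 31 days (May has 31).
Jun 22, 2113 → Jul 22, 2113: 30 days (June has 30).
Jul 22, 2113 → Aug 15, 2113: 24 days.
Total: 266 days.

266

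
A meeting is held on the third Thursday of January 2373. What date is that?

January 1, 2373 is a Monday.
The first Thursday is therefore January 4 (3 days later).
The third Thursday is 4 + 2×7 = January 18.

January 18, 2373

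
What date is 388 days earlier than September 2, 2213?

August 10, 2212

−2 → Aug 31, 2213 (end of Aug, 31 days; 386 left).
−31 → Jul 31, 2213 (end of Jul, 31 days; 355 left).
−31 → Jun 30, 2213 (end of Jun, 30 days; 324 left).
−30 → May 31, 2213 (end of May, 31 days; 294 left).
−31 → Apr 30, 2213 (end of Apr, 30 days; 263 left).
−30 → Mar 31, 2213 (end of Mar, 31 days; 233 left).
−31 → Feb 28, 2213 (end of Feb, 28 days; 202 left).
−28 → Jan 31, 2213 (end of Jan, 31 days; 174 left).
−31 → Dec 31, 2212 (end of Dec, 31 days; 143 left).
−31 → Nov 30, 2212 (end of Nov, 30 days; 112 left).
−30 → Oct 31, 2212 (end of Oct, 31 days; 82 left).
−31 → Sep 30, 2212 (end of Sep, 30 days; 51 left).
−30 → Aug 31, 2212 (end of Aug, 31 days; 21 left).
−21 → Aug 10, 2212.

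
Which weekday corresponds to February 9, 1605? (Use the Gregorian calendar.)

Wednesday

Doomsday rule: the anchor day for the 1600s is Tuesday. For year 05: 5÷12 = 0 r 5, and 5÷4 = 1, so 0+5+1 = 6.
Tuesday + 6 ≡ Monday — that's 1605's doomsday.
In February the doomsday date is Feb 28 (1605 is not a leap year).
Feb 9 is 19 days before Feb 28; 19 mod 7 = 5, so Monday − 5 = Wednesday.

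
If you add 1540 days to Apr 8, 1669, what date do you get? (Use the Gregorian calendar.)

+365 (one year) → Apr 8, 1670 (1175 left).
+365 (one year) → Apr 8, 1671 (810 left).
+366 (one year; includes Feb 29, 1672) → Apr 8, 1672 (444 left).
+365 (one year) → Apr 8, 1673 (79 left).
Apr has 30 days: +23 → May 1, 1673 (56 left).
May has 31 days: +31 → Jun 1, 1673 (25 left).
+25 → Jun 26, 1673.

June 26, 1673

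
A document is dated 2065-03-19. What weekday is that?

Doomsday rule: the anchor day for the 2000s is Tuesday. For year 65: 65÷12 = 5 r 5, and 5÷4 = 1, so 5+5+1 = 11.
Tuesday + 11 ≡ Saturday — that's 2065's doomsday.
In March the doomsday date is Mar 14.
Mar 19 is 5 days after Mar 14; 5 mod 7 = 5, so Saturday + 5 = Thursday.

Thursday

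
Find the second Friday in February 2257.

February 13, 2257

February 1, 2257 is a Sunday.
The first Friday is therefore February 6 (5 days later).
The second Friday is 6 + 1×7 = February 13.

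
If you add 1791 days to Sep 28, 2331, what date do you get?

+366 (one year; includes Feb 29, 2332) → Sep 28, 2332 (1425 left).
+365 (one year) → Sep 28, 2333 (1060 left).
+365 (one year) → Sep 28, 2334 (695 left).
+365 (one year) → Sep 28, 2335 (330 left).
Sep has 30 days: +3 → Oct 1, 2335 (327 left).
Oct has 31 days: +31 → Nov 1, 2335 (296 left).
Nov has 30 days: +30 → Dec 1, 2335 (266 left).
Dec has 31 days: +31 → Jan 1, 2336 (235 left).
Jan has 31 days: +31 → Feb 1, 2336 (204 left).
Feb has 29 days: +29 → Mar 1, 2336 (175 left).
Mar has 31 days: +31 → Apr 1, 2336 (144 left).
Apr has 30 days: +30 → May 1, 2336 (114 left).
May has 31 days: +31 → Jun 1, 2336 (83 left).
Jun has 30 days: +30 → Jul 1, 2336 (53 left).
Jul has 31 days: +31 → Aug 1, 2336 (22 left).
+22 → Aug 23, 2336.

August 23, 2336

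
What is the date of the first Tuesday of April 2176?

April 1, 2176 is a Monday.
The first Tuesday is therefore April 2 (1 days later).

April 2, 2176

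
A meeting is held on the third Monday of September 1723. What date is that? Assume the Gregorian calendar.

September 1, 1723 is a Wednesday.
The first Monday is therefore September 6 (5 days later).
The third Monday is 6 + 2×7 = September 20.

September 20, 1723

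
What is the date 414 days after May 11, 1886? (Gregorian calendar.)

+365 (one year) → May 11, 1887 (49 left).
May has 31 days: +21 → Jun 1, 1887 (28 left).
+28 → Jun 29, 1887.

June 29, 1887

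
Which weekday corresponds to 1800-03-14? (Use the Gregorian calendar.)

Doomsday rule: the anchor day for the 1800s is Friday. For year 00: 0÷12 = 0 r 0, and 0÷4 = 0, so 0+0+0 = 0.
Friday + 0 ≡ Friday — that's 1800's doomsday.
In March the doomsday date is Mar 14.
Mar 14 is the doomsday itself: Friday.

Friday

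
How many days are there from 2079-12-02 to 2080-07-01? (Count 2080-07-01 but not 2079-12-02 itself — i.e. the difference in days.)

212

Dec 2, 2079 → Jan 2, 2080: 31 days (December has 31).
Jan 2, 2080 → Feb 2, 2080: 31 days (January has 31).
Feb 2, 2080 → Mar 2, 2080: 29 days (February has 29).
Mar 2, 2080 → Apr 2, 2080: 31 days (March has 31).
Apr 2, 2080 → May 2, 2080: 30 days (April has 30).
May 2, 2080 → Jun 2, 2080: 31 days (May has 31).
Jun 2, 2080 → Jul 1, 2080: 29 days.
Total: 212 days.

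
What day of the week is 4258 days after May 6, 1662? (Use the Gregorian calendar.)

First find the weekday of May 6, 1662. Doomsday rule: the anchor day for the 1600s is Tuesday. For year 62: 62÷12 = 5 r 2, and 2÷4 = 0, so 5+2+0 = 7.
Tuesday + 7 ≡ Tuesday — that's 1662's doomsday.
In May the doomsday date is May 9.
May 6 is 3 days before May 9; 3 mod 7 = 3, so Tuesday − 3 = Saturday.
4258 mod 7 = 2, so 4258 days after a Saturday is Saturday + 2 = Monday.

Monday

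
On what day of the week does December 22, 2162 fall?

Wednesday

Doomsday rule: the anchor day for the 2100s is Sunday. For year 62: 62÷12 = 5 r 2, and 2÷4 = 0, so 5+2+0 = 7.
Sunday + 7 ≡ Sunday — that's 2162's doomsday.
In December the doomsday date is Dec 12.
Dec 22 is 10 days after Dec 12; 10 mod 7 = 3, so Sunday + 3 = Wednesday.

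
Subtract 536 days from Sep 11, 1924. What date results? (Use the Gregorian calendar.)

−366 (one year; includes Feb 29, 1924) → Sep 11, 1923 (170 left).
−11 → Aug 31, 1923 (end of Aug, 31 days; 159 left).
−31 → Jul 31, 1923 (end of Jul, 31 days; 128 left).
−31 → Jun 30, 1923 (end of Jun, 30 days; 97 left).
−30 → May 31, 1923 (end of May, 31 days; 67 left).
−31 → Apr 30, 1923 (end of Apr, 30 days; 36 left).
−30 → Mar 31, 1923 (end of Mar, 31 days; 6 left).
−6 → Mar 25, 1923.

March 25, 1923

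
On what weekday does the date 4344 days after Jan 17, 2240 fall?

Jan 17, 2240 is a Friday.
4344 mod 7 = 4, so 4344 days after a Friday is Friday + 4 = Tuesday.

Tuesday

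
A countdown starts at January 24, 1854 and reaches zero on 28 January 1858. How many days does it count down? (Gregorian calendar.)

1465

Jan 24, 1854 → Jan 24, 1855: 365 days.
Jan 24, 1855 → Jan 24, 1856: 365 days.
Jan 24, 1856 → Jan 24, 1857: 366 days (Feb 29, 1856 is in that span).
Jan 24, 1857 → Feb 24, 1857: 31 days (January has 31).
Feb 24, 1857 → Mar 24, 1857: 28 days (February has 28).
Mar 24, 1857 → Apr 24, 1857: 31 days (March has 31).
Apr 24, 1857 → May 24, 1857: 30 days (April has 30).
May 24, 1857 → Jun 24, 1857: 31 days (May has 31).
Jun 24, 1857 → Jul 24, 1857: 30 days (June has 30).
Jul 24, 1857 → Aug 24, 1857: 31 days (July has 31).
Aug 24, 1857 → Sep 24, 1857: 31 days (August has 31).
Sep 24, 1857 → Oct 24, 1857: 30 days (September has 30).
Oct 24, 1857 → Nov 24, 1857: 31 days (October has 31).
Nov 24, 1857 → Dec 24, 1857: 30 days (November has 30).
Dec 24, 1857 → Jan 24, 1858: 31 days (December has 31).
Jan 24, 1858 → Jan 28, 1858: 4 days.
Total: 1465 days.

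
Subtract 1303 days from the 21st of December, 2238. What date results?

May 28, 2235

−365 (one year) → Dec 21, 2237 (938 left).
−365 (one year) → Dec 21, 2236 (573 left).
−366 (one year; includes Feb 29, 2236) → Dec 21, 2235 (207 left).
−21 → Nov 30, 2235 (end of Nov, 30 days; 186 left).
−30 → Oct 31, 2235 (end of Oct, 31 days; 156 left).
−31 → Sep 30, 2235 (end of Sep, 30 days; 125 left).
−30 → Aug 31, 2235 (end of Aug, 31 days; 95 left).
−31 → Jul 31, 2235 (end of Jul, 31 days; 64 left).
−31 → Jun 30, 2235 (end of Jun, 30 days; 33 left).
−30 → May 31, 2235 (end of May, 31 days; 3 left).
−3 → May 28, 2235.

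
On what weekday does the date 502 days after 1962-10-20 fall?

First find the weekday of Oct 20, 1962. Doomsday rule: the anchor day for the 1900s is Wednesday. For year 62: 62÷12 = 5 r 2, and 2÷4 = 0, so 5+2+0 = 7.
Wednesday + 7 ≡ Wednesday — that's 1962's doomsday.
In October the doomsday date is Oct 10.
Oct 20 is 10 days after Oct 10; 10 mod 7 = 3, so Wednesday + 3 = Saturday.
502 mod 7 = 5, so 502 days after a Saturday is Saturday + 5 = Thursday.

Thursday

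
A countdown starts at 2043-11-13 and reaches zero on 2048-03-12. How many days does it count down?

1581

Nov 13, 2043 → Nov 13, 2044: 366 days (Feb 29, 2044 is in that span).
Nov 13, 2044 → Nov 13, 2045: 365 days.
Nov 13, 2045 → Nov 13, 2046: 365 days.
Nov 13, 2046 → Nov 13, 2047: 365 days.
Nov 13, 2047 → Dec 13, 2047: 30 days (November has 30).
Dec 13, 2047 → Jan 13, 2048: 31 days (December has 31).
Jan 13, 2048 → Feb 13, 2048: 31 days (January has 31).
Feb 13, 2048 → Mar 12, 2048: 28 days.
Total: 1581 days.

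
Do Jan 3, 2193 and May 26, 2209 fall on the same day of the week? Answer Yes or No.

From Jan 3, 2193 to May 26, 2209 is 5986 days.
5986 mod 7 = 1, so they are different weekdays.
(Jan 3, 2193 is a Thursday; May 26, 2209 is a Friday.)

No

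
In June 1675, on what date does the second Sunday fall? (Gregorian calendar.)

June 9, 1675

June 1, 1675 is a Saturday.
The first Sunday is therefore June 2 (1 days later).
The second Sunday is 2 + 1×7 = June 9.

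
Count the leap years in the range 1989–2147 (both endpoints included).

38

Multiples of 4 in [1989,2147]: 39.
Of those, multiples of 100: 2 (not leap unless ÷400).
Multiples of 400: 1.
Leap years = 39 − 2 + 1 = 38.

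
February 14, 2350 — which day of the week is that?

Doomsday rule: the anchor day for the 2300s is Wednesday. For year 50: 50÷12 = 4 r 2, and 2÷4 = 0, so 4+2+0 = 6.
Wednesday + 6 ≡ Tuesday — that's 2350's doomsday.
In February the doomsday date is Feb 28 (2350 is not a leap year).
Feb 14 is 14 days before Feb 28; 14 mod 7 = 0, so Tuesday − 0 = Tuesday.

Tuesday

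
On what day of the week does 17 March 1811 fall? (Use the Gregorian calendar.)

Sunday

Doomsday rule: the anchor day for the 1800s is Friday. For year 11: 11÷12 = 0 r 11, and 11÷4 = 2, so 0+11+2 = 13.
Friday + 13 ≡ Thursday — that's 1811's doomsday.
In March the doomsday date is Mar 14.
Mar 17 is 3 days after Mar 14; 3 mod 7 = 3, so Thursday + 3 = Sunday.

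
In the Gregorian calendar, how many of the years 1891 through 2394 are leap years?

Multiples of 4 in [1891,2394]: 126.
Of those, multiples of 100: 5 (not leap unless ÷400).
Multiples of 400: 1.
Leap years = 126 − 5 + 1 = 122.

122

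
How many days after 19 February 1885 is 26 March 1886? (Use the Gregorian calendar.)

Feb 19, 1885 → Mar 19, 1885: 28 days (February has 28).
Mar 19, 1885 → Apr 19, 1885: 31 days (March has 31).
Apr 19, 1885 → May 19, 1885: 30 days (April has 30).
May 19, 1885 → Jun 19, 1885: 31 days (May has 31).
Jun 19, 1885 → Jul 19, 1885: 30 days (June has 30).
Jul 19, 1885 → Aug 19, 1885: 31 days (July has 31).
Aug 19, 1885 → Sep 19, 1885: 31 days (August has 31).
Sep 19, 1885 → Oct 19, 1885: 30 days (September has 30).
Oct 19, 1885 → Nov 19, 1885: 31 days (October has 31).
Nov 19, 1885 → Dec 19, 1885: 30 days (November has 30).
Dec 19, 1885 → Jan 19, 1886: 31 days (December has 31).
Jan 19, 1886 → Feb 19, 1886: 31 days (January has 31).
Feb 19, 1886 → Mar 19, 1886: 28 days (February has 28).
Mar 19, 1886 → Mar 26, 1886: 7 days.
Total: 400 days.

400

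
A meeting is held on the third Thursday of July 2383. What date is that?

July 1, 2383 is a Friday.
The first Thursday is therefore July 7 (6 days later).
The third Thursday is 7 + 2×7 = July 21.

July 21, 2383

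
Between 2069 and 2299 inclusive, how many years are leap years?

Multiples of 4 in [2069,2299]: 57.
Of those, multiples of 100: 2 (not leap unless ÷400).
Multiples of 400: 0.
Leap years = 57 − 2 + 0 = 55.

55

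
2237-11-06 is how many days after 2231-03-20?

2423

Mar 20, 2231 → Mar 20, 2232: 366 days (Feb 29, 2232 is in that span).
Mar 20, 2232 → Mar 20, 2233: 365 days.
Mar 20, 2233 → Mar 20, 2234: 365 days.
Mar 20, 2234 → Mar 20, 2235: 365 days.
Mar 20, 2235 → Mar 20, 2236: 366 days (Feb 29, 2236 is in that span).
Mar 20, 2236 → Mar 20, 2237: 365 days.
Mar 20, 2237 → Apr 20, 2237: 31 days (March has 31).
Apr 20, 2237 → May 20, 2237: 30 days (April has 30).
May 20, 2237 → Jun 20, 2237: 31 days (May has 31).
Jun 20, 2237 → Jul 20, 2237: 30 days (June has 30).
Jul 20, 2237 → Aug 20, 2237: 31 days (July has 31).
Aug 20, 2237 → Sep 20, 2237: 31 days (August has 31).
Sep 20, 2237 → Oct 20, 2237: 30 days (September has 30).
Oct 20, 2237 → Nov 6, 2237: 17 days.
Total: 2423 days.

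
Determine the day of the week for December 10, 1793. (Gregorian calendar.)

Tuesday

Doomsday rule: the anchor day for the 1700s is Sunday. For year 93: 93÷12 = 7 r 9, and 9÷4 = 2, so 7+9+2 = 18.
Sunday + 18 ≡ Thursday — that's 1793's doomsday.
In December the doomsday date is Dec 12.
Dec 10 is 2 days before Dec 12; 2 mod 7 = 2, so Thursday − 2 = Tuesday.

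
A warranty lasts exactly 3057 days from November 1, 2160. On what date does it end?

March 16, 2169

+365 (one year) → Nov 1, 2161 (2692 left).
+365 (one year) → Nov 1, 2162 (2327 left).
+365 (one year) → Nov 1, 2163 (1962 left).
+366 (one year; includes Feb 29, 2164) → Nov 1, 2164 (1596 left).
+365 (one year) → Nov 1, 2165 (1231 left).
+365 (one year) → Nov 1, 2166 (866 left).
+365 (one year) → Nov 1, 2167 (501 left).
+366 (one year; includes Feb 29, 2168) → Nov 1, 2168 (135 left).
Nov has 30 days: +30 → Dec 1, 2168 (105 left).
Dec has 31 days: +31 → Jan 1, 2169 (74 left).
Jan has 31 days: +31 → Feb 1, 2169 (43 left).
Feb has 28 days: +28 → Mar 1, 2169 (15 left).
+15 → Mar 16, 2169.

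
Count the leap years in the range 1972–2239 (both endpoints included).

Multiples of 4 in [1972,2239]: 67.
Of those, multiples of 100: 3 (not leap unless ÷400).
Multiples of 400: 1.
Leap years = 67 − 3 + 1 = 65.

65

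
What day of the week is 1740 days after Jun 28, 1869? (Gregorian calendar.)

Jun 28, 1869 is a Monday.
1740 mod 7 = 4, so 1740 days after a Monday is Monday + 4 = Friday.

Friday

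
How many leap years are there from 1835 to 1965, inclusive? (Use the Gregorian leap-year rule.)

32

Multiples of 4 in [1835,1965]: 33.
Of those, multiples of 100: 1 (not leap unless ÷400).
Multiples of 400: 0.
Leap years = 33 − 1 + 0 = 32.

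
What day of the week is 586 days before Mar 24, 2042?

First find the weekday of Mar 24, 2042. Doomsday rule: the anchor day for the 2000s is Tuesday. For year 42: 42÷12 = 3 r 6, and 6÷4 = 1, so 3+6+1 = 10.
Tuesday + 10 ≡ Friday — that's 2042's doomsday.
In March the doomsday date is Mar 14.
Mar 24 is 10 days after Mar 14; 10 mod 7 = 3, so Friday + 3 = Monday.
586 mod 7 = 5, so 586 days before a Monday is Monday − 5 = Wednesday.

Wednesday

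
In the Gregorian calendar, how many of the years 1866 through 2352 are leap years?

118

Multiples of 4 in [1866,2352]: 122.
Of those, multiples of 100: 5 (not leap unless ÷400).
Multiples of 400: 1.
Leap years = 122 − 5 + 1 = 118.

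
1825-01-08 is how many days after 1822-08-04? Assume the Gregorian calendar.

Aug 4, 1822 → Aug 4, 1823: 365 days.
Aug 4, 1823 → Aug 4, 1824: 366 days (Feb 29, 1824 is in that span).
Aug 4, 1824 → Sep 4, 1824: 31 days (August has 31).
Sep 4, 1824 → Oct 4, 1824: 30 days (September has 30).
Oct 4, 1824 → Nov 4, 1824: 31 days (October has 31).
Nov 4, 1824 → Dec 4, 1824: 30 days (November has 30).
Dec 4, 1824 → Jan 4, 1825: 31 days (December has 31).
Jan 4, 1825 → Jan 8, 1825: 4 days.
Total: 888 days.

888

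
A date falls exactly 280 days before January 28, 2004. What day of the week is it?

Wednesday

Jan 28, 2004 is a Wednesday.
280 mod 7 = 0, so 280 days before a Wednesday is Wednesday − 0 = Wednesday.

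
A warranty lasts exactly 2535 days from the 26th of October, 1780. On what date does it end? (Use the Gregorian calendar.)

October 5, 1787

+365 (one year) → Oct 26, 1781 (2170 left).
+365 (one year) → Oct 26, 1782 (1805 left).
+365 (one year) → Oct 26, 1783 (1440 left).
+366 (one year; includes Feb 29, 1784) → Oct 26, 1784 (1074 left).
+365 (one year) → Oct 26, 1785 (709 left).
+365 (one year) → Oct 26, 1786 (344 left).
Oct has 31 days: +6 → Nov 1, 1786 (338 left).
Nov has 30 days: +30 → Dec 1, 1786 (308 left).
Dec has 31 days: +31 → Jan 1, 1787 (277 left).
Jan has 31 days: +31 → Feb 1, 1787 (246 left).
Feb has 28 days: +28 → Mar 1, 1787 (218 left).
Mar has 31 days: +31 → Apr 1, 1787 (187 left).
Apr has 30 days: +30 → May 1, 1787 (157 left).
May has 31 days: +31 → Jun 1, 1787 (126 left).
Jun has 30 days: +30 → Jul 1, 1787 (96 left).
Jul has 31 days: +31 → Aug 1, 1787 (65 left).
Aug has 31 days: +31 → Sep 1, 1787 (34 left).
Sep has 30 days: +30 → Oct 1, 1787 (4 left).
+4 → Oct 5, 1787.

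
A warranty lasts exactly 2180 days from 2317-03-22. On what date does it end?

+365 (one year) → Mar 22, 2318 (1815 left).
+365 (one year) → Mar 22, 2319 (1450 left).
+366 (one year; includes Feb 29, 2320) → Mar 22, 2320 (1084 left).
+365 (one year) → Mar 22, 2321 (719 left).
+365 (one year) → Mar 22, 2322 (354 left).
Mar has 31 days: +10 → Apr 1, 2322 (344 left).
Apr has 30 days: +30 → May 1, 2322 (314 left).
May has 31 days: +31 → Jun 1, 2322 (283 left).
Jun has 30 days: +30 → Jul 1, 2322 (253 left).
Jul has 31 days: +31 → Aug 1, 2322 (222 left).
Aug has 31 days: +31 → Sep 1, 2322 (191 left).
Sep has 30 days: +30 → Oct 1, 2322 (161 left).
Oct has 31 days: +31 → Nov 1, 2322 (130 left).
Nov has 30 days: +30 → Dec 1, 2322 (100 left).
Dec has 31 days: +31 → Jan 1, 2323 (69 left).
Jan has 31 days: +31 → Feb 1, 2323 (38 left).
Feb has 28 days: +28 → Mar 1, 2323 (10 left).
+10 → Mar 11, 2323.

March 11, 2323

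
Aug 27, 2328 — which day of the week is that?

Doomsday rule: the anchor day for the 2300s is Wednesday. For year 28: 28÷12 = 2 r 4, and 4÷4 = 1, so 2+4+1 = 7.
Wednesday + 7 ≡ Wednesday — that's 2328's doomsday.
In August the doomsday date is Aug 8.
Aug 27 is 19 days after Aug 8; 19 mod 7 = 5, so Wednesday + 5 = Monday.

Monday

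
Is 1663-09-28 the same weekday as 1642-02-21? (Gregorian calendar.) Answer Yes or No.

From Feb 21, 1642 to Sep 28, 1663 is 7889 days.
7889 mod 7 = 0, so they are the same weekday.
(Feb 21, 1642 is a Friday; Sep 28, 1663 is a Friday.)

Yes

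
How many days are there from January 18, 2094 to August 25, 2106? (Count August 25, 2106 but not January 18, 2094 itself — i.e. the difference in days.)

4601

Jan 18, 2094 → Jan 18, 2095: 365 days.
Jan 18, 2095 → Jan 18, 2096: 365 days.
Jan 18, 2096 → Jan 18, 2097: 366 days (Feb 29, 2096 is in that span).
Jan 18, 2097 → Jan 18, 2098: 365 days.
Jan 18, 2098 → Jan 18, 2099: 365 days.
Jan 18, 2099 → Jan 18, 2100: 365 days.
Jan 18, 2100 → Jan 18, 2101: 365 days.
Jan 18, 2101 → Jan 18, 2102: 365 days.
Jan 18, 2102 → Jan 18, 2103: 365 days.
Jan 18, 2103 → Jan 18, 2104: 365 days.
Jan 18, 2104 → Jan 18, 2105: 366 days (Feb 29, 2104 is in that span).
Jan 18, 2105 → Jan 18, 2106: 365 days.
Jan 18, 2106 → Feb 18, 2106: 31 days (January has 31).
Feb 18, 2106 → Mar 18, 2106: 28 days (February has 28).
Mar 18, 2106 → Apr 18, 2106: 31 days (March has 31).
Apr 18, 2106 → May 18, 2106: 30 days (April has 30).
May 18, 2106 → Jun 18, 2106: 31 days (May has 31).
Jun 18, 2106 → Jul 18, 2106: 30 days (June has 30).
Jul 18, 2106 → Aug 18, 2106: 31 days (July has 31).
Aug 18, 2106 → Aug 25, 2106: 7 days.
Total: 4601 days.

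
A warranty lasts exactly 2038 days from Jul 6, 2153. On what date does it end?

February 3, 2159

+365 (one year) → Jul 6, 2154 (1673 left).
+365 (one year) → Jul 6, 2155 (1308 left).
+366 (one year; includes Feb 29, 2156) → Jul 6, 2156 (942 left).
+365 (one year) → Jul 6, 2157 (577 left).
+365 (one year) → Jul 6, 2158 (212 left).
Jul has 31 days: +26 → Aug 1, 2158 (186 left).
Aug has 31 days: +31 → Sep 1, 2158 (155 left).
Sep has 30 days: +30 → Oct 1, 2158 (125 left).
Oct has 31 days: +31 → Nov 1, 2158 (94 left).
Nov has 30 days: +30 → Dec 1, 2158 (64 left).
Dec has 31 days: +31 → Jan 1, 2159 (33 left).
Jan has 31 days: +31 → Feb 1, 2159 (2 left).
+2 → Feb 3, 2159.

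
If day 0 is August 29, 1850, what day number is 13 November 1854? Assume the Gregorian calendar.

1537

Aug 29, 1850 → Aug 29, 1851: 365 days.
Aug 29, 1851 → Aug 29, 1852: 366 days (Feb 29, 1852 is in that span).
Aug 29, 1852 → Aug 29, 1853: 365 days.
Aug 29, 1853 → Aug 29, 1854: 365 days.
Aug 29, 1854 → Sep 29, 1854: 31 days (August has 31).
Sep 29, 1854 → Oct 29, 1854: 30 days (September has 30).
Oct 29, 1854 → Nov 13, 1854: 15 days.
Total: 1537 days.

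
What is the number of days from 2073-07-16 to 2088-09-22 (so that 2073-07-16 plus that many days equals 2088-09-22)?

5547

Jul 16, 2073 → Jul 16, 2074: 365 days.
Jul 16, 2074 → Jul 16, 2075: 365 days.
Jul 16, 2075 → Jul 16, 2076: 366 days (Feb 29, 2076 is in that span).
Jul 16, 2076 → Jul 16, 2077: 365 days.
Jul 16, 2077 → Jul 16, 2078: 365 days.
Jul 16, 2078 → Jul 16, 2079: 365 days.
Jul 16, 2079 → Jul 16, 2080: 366 days (Feb 29, 2080 is in that span).
Jul 16, 2080 → Jul 16, 2081: 365 days.
Jul 16, 2081 → Jul 16, 2082: 365 days.
Jul 16, 2082 → Jul 16, 2083: 365 days.
Jul 16, 2083 → Jul 16, 2084: 366 days (Feb 29, 2084 is in that span).
Jul 16, 2084 → Jul 16, 2085: 365 days.
Jul 16, 2085 → Jul 16, 2086: 365 days.
Jul 16, 2086 → Jul 16, 2087: 365 days.
Jul 16, 2087 → Jul 16, 2088: 366 days (Feb 29, 2088 is in that span).
Jul 16, 2088 → Aug 16, 2088: 31 days (July has 31).
Aug 16, 2088 → Sep 16, 2088: 31 days (August has 31).
Sep 16, 2088 → Sep 22, 2088: 6 days.
Total: 5547 days.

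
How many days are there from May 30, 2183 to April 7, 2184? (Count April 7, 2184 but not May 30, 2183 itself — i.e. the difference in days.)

May 30, 2183 → Jun 30, 2183: 31 days (May has 31).
Jun 30, 2183 → Jul 30, 2183: 30 days (June has 30).
Jul 30, 2183 → Aug 30, 2183: 31 days (July has 31).
Aug 30, 2183 → Sep 30, 2183: 31 days (August has 31).
Sep 30, 2183 → Oct 30, 2183: 30 days (September has 30).
Oct 30, 2183 → Nov 30, 2183: 31 days (October has 31).
Nov 30, 2183 → Dec 30, 2183: 30 days (November has 30).
Dec 30, 2183 → Jan 30, 2184: 31 days (December has 31).
Jan 30, 2184 → Feb 29, 2184: 30 days (January has 31).
Feb 29, 2184 → Mar 29, 2184: 29 days (February has 29).
Mar 29, 2184 → Apr 7, 2184: 9 days.
Total: 313 days.

313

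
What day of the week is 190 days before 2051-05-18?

Wednesday

May 18, 2051 is a Thursday.
190 mod 7 = 1, so 190 days before a Thursday is Thursday − 1 = Wednesday.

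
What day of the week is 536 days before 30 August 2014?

First find the weekday of Aug 30, 2014. Doomsday rule: the anchor day for the 2000s is Tuesday. For year 14: 14÷12 = 1 r 2, and 2÷4 = 0, so 1+2+0 = 3.
Tuesday + 3 ≡ Friday — that's 2014's doomsday.
In August the doomsday date is Aug 8.
Aug 30 is 22 days after Aug 8; 22 mod 7 = 1, so Friday + 1 = Saturday.
536 mod 7 = 4, so 536 days before a Saturday is Saturday − 4 = Tuesday.

Tuesday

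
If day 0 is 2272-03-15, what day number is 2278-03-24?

Mar 15, 2272 → Mar 15, 2273: 365 days.
Mar 15, 2273 → Mar 15, 2274: 365 days.
Mar 15, 2274 → Mar 15, 2275: 365 days.
Mar 15, 2275 → Mar 15, 2276: 366 days (Feb 29, 2276 is in that span).
Mar 15, 2276 → Mar 15, 2277: 365 days.
Mar 15, 2277 → Apr 15, 2277: 31 days (March has 31).
Apr 15, 2277 → May 15, 2277: 30 days (April has 30).
May 15, 2277 → Jun 15, 2277: 31 days (May has 31).
Jun 15, 2277 → Jul 15, 2277: 30 days (June has 30).
Jul 15, 2277 → Aug 15, 2277: 31 days (July has 31).
Aug 15, 2277 → Sep 15, 2277: 31 days (August has 31).
Sep 15, 2277 → Oct 15, 2277: 30 days (September has 30).
Oct 15, 2277 → Nov 15, 2277: 31 days (October has 31).
Nov 15, 2277 → Dec 15, 2277: 30 days (November has 30).
Dec 15, 2277 → Jan 15, 2278: 31 days (December has 31).
Jan 15, 2278 → Feb 15, 2278: 31 days (January has 31).
Feb 15, 2278 → Mar 15, 2278: 28 days (February has 28).
Mar 15, 2278 → Mar 24, 2278: 9 days.
Total: 2200 days.

2200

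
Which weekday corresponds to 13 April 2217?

Sunday

Doomsday rule: the anchor day for the 2200s is Friday. For year 17: 17÷12 = 1 r 5, and 5÷4 = 1, so 1+5+1 = 7.
Friday + 7 ≡ Friday — that's 2217's doomsday.
In April the doomsday date is Apr 4.
Apr 13 is 9 days after Apr 4; 9 mod 7 = 2, so Friday + 2 = Sunday.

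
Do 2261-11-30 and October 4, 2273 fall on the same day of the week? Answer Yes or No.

Yes

From Nov 30, 2261 to Oct 4, 2273 is 4326 days.
4326 mod 7 = 0, so they are the same weekday.
(Nov 30, 2261 is a Saturday; Oct 4, 2273 is a Saturday.)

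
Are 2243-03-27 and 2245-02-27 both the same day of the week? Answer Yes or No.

No

From Mar 27, 2243 to Feb 27, 2245 is 703 days.
703 mod 7 = 3, so they are different weekdays.
(Mar 27, 2243 is a Monday; Feb 27, 2245 is a Thursday.)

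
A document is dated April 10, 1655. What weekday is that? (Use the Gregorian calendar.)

Doomsday rule: the anchor day for the 1600s is Tuesday. For year 55: 55÷12 = 4 r 7, and 7÷4 = 1, so 4+7+1 = 12.
Tuesday + 12 ≡ Sunday — that's 1655's doomsday.
In April the doomsday date is Apr 4.
Apr 10 is 6 days after Apr 4; 6 mod 7 = 6, so Sunday + 6 = Saturday.

Saturday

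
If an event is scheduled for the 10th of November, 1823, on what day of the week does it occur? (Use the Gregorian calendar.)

Doomsday rule: the anchor day for the 1800s is Friday. For year 23: 23÷12 = 1 r 11, and 11÷4 = 2, so 1+11+2 = 14.
Friday + 14 ≡ Friday — that's 1823's doomsday.
In November the doomsday date is Nov 7.
Nov 10 is 3 days after Nov 7; 3 mod 7 = 3, so Friday + 3 = Monday.

Monday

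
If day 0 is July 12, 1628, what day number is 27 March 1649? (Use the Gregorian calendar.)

7563

Jul 12, 1628 → Jul 12, 1629: 365 days.
Jul 12, 1629 → Jul 12, 1630: 365 days.
Jul 12, 1630 → Jul 12, 1631: 365 days.
Jul 12, 1631 → Jul 12, 1632: 366 days (Feb 29, 1632 is in that span).
Jul 12, 1632 → Jul 12, 1633: 365 days.
Jul 12, 1633 → Jul 12, 1634: 365 days.
Jul 12, 1634 → Jul 12, 1635: 365 days.
Jul 12, 1635 → Jul 12, 1636: 366 days (Feb 29, 1636 is in that span).
Jul 12, 1636 → Jul 12, 1637: 365 days.
Jul 12, 1637 → Jul 12, 1638: 365 days.
Jul 12, 1638 → Jul 12, 1639: 365 days.
Jul 12, 1639 → Jul 12, 1640: 366 days (Feb 29, 1640 is in that span).
Jul 12, 1640 → Jul 12, 1641: 365 days.
Jul 12, 1641 → Jul 12, 1642: 365 days.
Jul 12, 1642 → Jul 12, 1643: 365 days.
Jul 12, 1643 → Jul 12, 1644: 366 days (Feb 29, 1644 is in that span).
Jul 12, 1644 → Jul 12, 1645: 365 days.
Jul 12, 1645 → Jul 12, 1646: 365 days.
Jul 12, 1646 → Jul 12, 1647: 365 days.
Jul 12, 1647 → Jul 12, 1648: 366 days (Feb 29, 1648 is in that span).
Jul 12, 1648 → Aug 12, 1648: 31 days (July has 31).
Aug 12, 1648 → Sep 12, 1648: 31 days (August has 31).
Sep 12, 1648 → Oct 12, 1648: 30 days (September has 30).
Oct 12, 1648 → Nov 12, 1648: 31 days (October has 31).
Nov 12, 1648 → Dec 12, 1648: 30 days (November has 30).
Dec 12, 1648 → Jan 12, 1649: 31 days (December has 31).
Jan 12, 1649 → Feb 12, 1649: 31 days (January has 31).
Feb 12, 1649 → Mar 12, 1649: 28 days (February has 28).
Mar 12, 1649 → Mar 27, 1649: 15 days.
Total: 7563 days.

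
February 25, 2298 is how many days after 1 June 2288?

Jun 1, 2288 → Jun 1, 2289: 365 days.
Jun 1, 2289 → Jun 1, 2290: 365 days.
Jun 1, 2290 → Jun 1, 2291: 365 days.
Jun 1, 2291 → Jun 1, 2292: 366 days (Feb 29, 2292 is in that span).
Jun 1, 2292 → Jun 1, 2293: 365 days.
Jun 1, 2293 → Jun 1, 2294: 365 days.
Jun 1, 2294 → Jun 1, 2295: 365 days.
Jun 1, 2295 → Jun 1, 2296: 366 days (Feb 29, 2296 is in that span).
Jun 1, 2296 → Jun 1, 2297: 365 days.
Jun 1, 2297 → Jul 1, 2297: 30 days (June has 30).
Jul 1, 2297 → Aug 1, 2297: 31 days (July has 31).
Aug 1, 2297 → Sep 1, 2297: 31 days (August has 31).
Sep 1, 2297 → Oct 1, 2297: 30 days (September has 30).
Oct 1, 2297 → Nov 1, 2297: 31 days (October has 31).
Nov 1, 2297 → Dec 1, 2297: 30 days (November has 30).
Dec 1, 2297 → Jan 1, 2298: 31 days (December has 31).
Jan 1, 2298 → Feb 1, 2298: 31 days (January has 31).
Feb 1, 2298 → Feb 25, 2298: 24 days.
Total: 3556 days.

3556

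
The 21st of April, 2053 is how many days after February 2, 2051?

Feb 2, 2051 → Feb 2, 2052: 365 days.
Feb 2, 2052 → Feb 2, 2053: 366 days (Feb 29, 2052 is in that span).
Feb 2, 2053 → Mar 2, 2053: 28 days (February has 28).
Mar 2, 2053 → Apr 2, 2053: 31 days (March has 31).
Apr 2, 2053 → Apr 21, 2053: 19 days.
Total: 809 days.

809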